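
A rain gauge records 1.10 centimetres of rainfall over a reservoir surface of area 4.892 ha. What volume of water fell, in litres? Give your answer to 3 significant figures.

538000 litres

Depth: 1.10 cm × 10 = 11 mm.
Area: 4.892 ha = 48920 m².
1 mm over 1 m² is 1 L, so volume = 11 × 48920 = 538120 L ≈ 538000 L.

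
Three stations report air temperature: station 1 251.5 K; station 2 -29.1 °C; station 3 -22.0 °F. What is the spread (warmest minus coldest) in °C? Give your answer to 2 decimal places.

8.35 °C

station 1: 251.5 K = -21.650 °C.
station 3: -22.0 °F = -30.000 °C.
Spread: (-21.650) − (-30.000) = 8.350 °C.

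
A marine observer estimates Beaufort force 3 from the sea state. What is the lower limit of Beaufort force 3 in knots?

Beaufort 3 (gentle breeze) spans 7–10 knots.

7 kt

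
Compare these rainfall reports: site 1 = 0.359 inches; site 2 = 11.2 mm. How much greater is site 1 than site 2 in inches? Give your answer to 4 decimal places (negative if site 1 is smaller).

-0.0819 in

site 2: 11.2 mm = 0.440945 in.
Difference: 0.359000 − 0.440945 = -0.0819 in.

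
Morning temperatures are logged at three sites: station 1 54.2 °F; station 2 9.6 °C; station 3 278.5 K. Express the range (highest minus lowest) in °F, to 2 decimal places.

12.57 °F

station 1: 54.2 °F = 12.333 °C.
station 3: 278.5 K = 5.350 °C.
Spread: 12.333 − 5.350 = 6.983 °C = 12.57 °F.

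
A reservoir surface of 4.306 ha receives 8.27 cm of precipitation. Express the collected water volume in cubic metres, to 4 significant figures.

Depth: 8.27 cm × 10 = 82.7 mm.
Area: 4.306 ha = 43060 m².
1 mm over 1 m² is 1 L, so volume = 82.7 × 43060 = 3561062 L = 3561 m³.

3561 cubic metres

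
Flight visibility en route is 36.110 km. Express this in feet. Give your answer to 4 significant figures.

118500 ft

1 km = 3280.84 ft, so 36.110 × 3280.84 = 118500 ft.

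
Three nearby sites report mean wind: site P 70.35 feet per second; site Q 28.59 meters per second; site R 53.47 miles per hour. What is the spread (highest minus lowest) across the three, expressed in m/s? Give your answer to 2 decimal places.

site P: 70.35 ft/s = 21.4427 m/s.
site R: 53.47 mph = 23.9032 m/s.
Spread: 28.5900 − 21.4427 = 7.15 m/s.

7.15 m/s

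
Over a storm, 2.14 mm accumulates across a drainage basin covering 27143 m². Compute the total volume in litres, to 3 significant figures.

1 mm over 1 m² is 1 L, so volume = 2.14 × 27143 = 58086.02 L ≈ 58100 L.

58100 litres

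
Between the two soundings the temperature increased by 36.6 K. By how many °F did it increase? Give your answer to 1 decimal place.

A change of 1 °C equals a change of 1.8 °F: Δ°F = 36.6 × 1.8 = 65.9 °F.

65.9 °F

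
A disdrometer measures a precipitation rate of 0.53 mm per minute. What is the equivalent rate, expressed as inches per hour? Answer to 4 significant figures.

1.252 in/hour

0.53 mm/minute × 0.0393701 in/mm × 60 minute/hour = 1.252 in/hour.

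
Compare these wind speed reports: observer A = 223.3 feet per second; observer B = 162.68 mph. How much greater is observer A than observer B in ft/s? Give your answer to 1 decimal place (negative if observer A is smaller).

observer B: 162.68 mph = 238.597 ft/s.
Difference: 223.300 − 238.597 = -15.3 ft/s.

-15.3 ft/s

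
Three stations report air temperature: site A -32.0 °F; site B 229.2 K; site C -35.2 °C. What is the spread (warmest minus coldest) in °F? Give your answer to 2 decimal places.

15.75 °F

site A: -32.0 °F = -35.556 °C.
site B: 229.2 K = -43.950 °C.
Spread: (-35.200) − (-43.950) = 8.750 °C = 15.75 °F.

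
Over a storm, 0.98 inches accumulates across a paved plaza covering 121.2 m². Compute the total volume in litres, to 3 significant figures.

3020 litres

Depth: 0.98 in × 25.4 = 24.892 mm.
1 mm over 1 m² is 1 L, so volume = 24.892 × 121.2 = 3016.9104 L ≈ 3020 L.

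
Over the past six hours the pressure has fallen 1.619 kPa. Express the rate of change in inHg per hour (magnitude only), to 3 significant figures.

1.619 kPa / 6 h × 0.2953 inHg/kPa = 0.0797 inHg/h.

0.0797 inHg per hour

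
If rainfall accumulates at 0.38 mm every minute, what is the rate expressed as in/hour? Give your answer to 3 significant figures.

0.898 in/hour

0.38 mm/minute × 0.0393701 in/mm × 60 minute/hour = 0.898 in/hour.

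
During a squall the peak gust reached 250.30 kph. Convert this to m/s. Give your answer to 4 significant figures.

1 km/h = 0.277778 m/s, so 250.30 × 0.277778 = 69.53 m/s.

69.53 m/s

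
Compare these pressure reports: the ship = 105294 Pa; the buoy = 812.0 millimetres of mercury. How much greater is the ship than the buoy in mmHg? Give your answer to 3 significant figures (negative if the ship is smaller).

the ship: 105294 Pa = 789.770 mmHg.
Difference: 789.770 − 812.000 = -22.2 mmHg.

-22.2 mmHg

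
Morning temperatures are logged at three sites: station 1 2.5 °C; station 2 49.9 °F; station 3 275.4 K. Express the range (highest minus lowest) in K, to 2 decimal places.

7.69 K

station 2: 49.9 °F = 9.944 °C.
station 3: 275.4 K = 2.250 °C.
Spread: 9.944 − 2.250 = 7.694 °C.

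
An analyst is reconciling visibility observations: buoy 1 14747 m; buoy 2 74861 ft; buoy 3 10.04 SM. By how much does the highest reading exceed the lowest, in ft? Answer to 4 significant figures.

26480 ft

buoy 1: 14747 m = 48382.55 ft.
buoy 3: 10.04 SM = 53011.20 ft.
Spread: 74861.00 − 48382.55 = 26480 ft.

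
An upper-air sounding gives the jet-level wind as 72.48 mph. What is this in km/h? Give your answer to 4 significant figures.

116.6 km/h

1 mph = 1.60934 km/h, so 72.48 × 1.60934 = 116.6 km/h.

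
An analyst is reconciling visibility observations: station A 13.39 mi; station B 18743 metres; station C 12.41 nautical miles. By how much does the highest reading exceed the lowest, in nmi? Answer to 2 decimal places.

2.29 nmi

station A: 13.39 SM = 11.6356 nmi.
station B: 18743 m = 10.1204 nmi.
Spread: 12.4100 − 10.1204 = 2.29 nmi.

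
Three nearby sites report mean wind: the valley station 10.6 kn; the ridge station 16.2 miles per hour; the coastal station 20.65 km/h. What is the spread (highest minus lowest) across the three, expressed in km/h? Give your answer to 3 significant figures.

6.44 km/h

the valley station: 10.6 kt = 19.6312 km/h.
the ridge station: 16.2 mph = 26.0714 km/h.
Spread: 26.0714 − 19.6312 = 6.44 km/h.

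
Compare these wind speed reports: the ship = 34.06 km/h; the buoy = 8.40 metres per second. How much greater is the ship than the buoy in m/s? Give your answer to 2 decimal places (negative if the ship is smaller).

1.06 m/s

the ship: 34.06 km/h = 9.4611 m/s.
Difference: 9.4611 − 8.4000 = 1.06 m/s.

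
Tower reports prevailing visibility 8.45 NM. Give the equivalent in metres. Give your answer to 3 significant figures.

15600 m

1 nmi = 1852 m, so 8.45 × 1852 = 15600 m.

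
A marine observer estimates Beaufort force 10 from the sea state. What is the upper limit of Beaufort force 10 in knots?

Beaufort 10 (storm) spans 48–55 knots.

55 kt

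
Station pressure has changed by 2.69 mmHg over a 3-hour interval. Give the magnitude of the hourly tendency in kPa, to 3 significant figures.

2.69 mmHg / 3 h × 0.133322 kPa/mmHg = 0.120 kPa/h.

0.120 kPa per hour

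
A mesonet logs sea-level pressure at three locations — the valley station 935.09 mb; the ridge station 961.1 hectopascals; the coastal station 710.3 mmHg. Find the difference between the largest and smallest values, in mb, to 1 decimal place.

26.0 mb

the ridge station: 961.1 hPa = 961.100 mb.
the coastal station: 710.3 mmHg = 946.989 mb.
Spread: 961.100 − 935.090 = 26.0 mb.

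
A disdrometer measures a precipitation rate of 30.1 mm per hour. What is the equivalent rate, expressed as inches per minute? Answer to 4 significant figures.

30.1 mm/hour × 0.0393701 in/mm × 0.0166667 hour/minute = 0.01975 in/minute.

0.01975 in/minute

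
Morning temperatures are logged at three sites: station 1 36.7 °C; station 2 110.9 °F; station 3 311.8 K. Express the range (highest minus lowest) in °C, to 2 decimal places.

station 2: 110.9 °F = 43.833 °C.
station 3: 311.8 K = 38.650 °C.
Spread: 43.833 − 36.700 = 7.133 °C.

7.13 °C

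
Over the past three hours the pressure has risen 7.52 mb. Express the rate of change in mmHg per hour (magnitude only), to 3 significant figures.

7.52 mb / 3 h × 0.750062 mmHg/mb = 1.88 mmHg/h.

1.88 mmHg per hour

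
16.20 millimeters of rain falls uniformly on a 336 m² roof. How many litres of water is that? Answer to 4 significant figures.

1 mm over 1 m² is 1 L, so volume = 16.2 × 336 = 5443.2 L ≈ 5443 L.

5443 litres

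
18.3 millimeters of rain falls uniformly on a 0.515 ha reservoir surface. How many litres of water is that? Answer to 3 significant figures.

94200 litres

Area: 0.515 ha = 5150 m².
1 mm over 1 m² is 1 L, so volume = 18.3 × 5150 = 94245 L ≈ 94200 L.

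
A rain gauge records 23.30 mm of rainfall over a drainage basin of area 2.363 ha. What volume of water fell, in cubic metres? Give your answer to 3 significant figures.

551 cubic metres

Area: 2.363 ha = 23630 m².
1 mm over 1 m² is 1 L, so volume = 23.3 × 23630 = 550579 L = 551 m³.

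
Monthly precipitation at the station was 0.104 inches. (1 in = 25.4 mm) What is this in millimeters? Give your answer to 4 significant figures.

1 in = 25.4 mm, so 0.104 × 25.4 = 2.642 mm.

2.642 mm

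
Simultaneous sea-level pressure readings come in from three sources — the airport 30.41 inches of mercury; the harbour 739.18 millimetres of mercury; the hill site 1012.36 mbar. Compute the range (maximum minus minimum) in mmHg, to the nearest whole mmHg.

33 mmHg

the airport: 30.41 inHg = 772.41 mmHg.
the hill site: 1012.36 mb = 759.33 mmHg.
Spread: 772.41 − 739.18 = 33 mmHg.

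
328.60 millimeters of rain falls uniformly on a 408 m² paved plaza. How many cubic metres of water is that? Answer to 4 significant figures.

134.1 cubic metres

1 mm over 1 m² is 1 L, so volume = 328.6 × 408 = 134068.8 L = 134.1 m³.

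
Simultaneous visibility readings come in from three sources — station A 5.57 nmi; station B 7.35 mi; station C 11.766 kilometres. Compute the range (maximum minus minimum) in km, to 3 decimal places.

station A: 5.57 nmi = 10.31564 km.
station B: 7.35 SM = 11.82868 km.
Spread: 11.82868 − 10.31564 = 1.513 km.

1.513 km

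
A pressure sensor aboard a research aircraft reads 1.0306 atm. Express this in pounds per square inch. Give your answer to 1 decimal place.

1 atm = 14.6959 psi, so 1.0306 × 14.6959 = 15.1 psi.

15.1 psi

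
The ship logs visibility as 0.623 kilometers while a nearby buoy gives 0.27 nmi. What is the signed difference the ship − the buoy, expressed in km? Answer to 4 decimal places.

the buoy: 0.27 nmi = 0.500040 km.
Difference: 0.623000 − 0.500040 = 0.1230 km.

0.1230 km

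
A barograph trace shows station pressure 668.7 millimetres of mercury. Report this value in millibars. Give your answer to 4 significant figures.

891.5 mb

1 mmHg = 1.33322 mb, so 668.7 × 1.33322 = 891.5 mb.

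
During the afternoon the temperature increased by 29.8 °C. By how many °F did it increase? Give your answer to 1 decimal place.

A change of 1 °C equals a change of 1.8 °F: Δ°F = 29.8 × 1.8 = 53.6 °F.

53.6 °F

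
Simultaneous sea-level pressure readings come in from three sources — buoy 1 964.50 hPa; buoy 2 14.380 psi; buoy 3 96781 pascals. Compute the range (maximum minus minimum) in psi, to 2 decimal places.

0.39 psi

buoy 1: 964.50 hPa = 13.9889 psi.
buoy 3: 96781 Pa = 14.0369 psi.
Spread: 14.3800 − 13.9889 = 0.39 psi.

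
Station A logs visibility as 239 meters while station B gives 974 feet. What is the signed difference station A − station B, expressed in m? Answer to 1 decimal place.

station B: 974 ft = 296.875 m.
Difference: 239.000 − 296.875 = -57.9 m.

-57.9 m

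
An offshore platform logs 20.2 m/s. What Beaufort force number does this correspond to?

20.2 m/s lies in the Beaufort 8 band (gale, 17.2–20.7 m/s).

Beaufort force 8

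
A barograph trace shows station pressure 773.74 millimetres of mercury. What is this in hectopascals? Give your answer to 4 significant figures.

1 mmHg = 1.33322 hPa, so 773.74 × 1.33322 = 1032 hPa.

1032 hPa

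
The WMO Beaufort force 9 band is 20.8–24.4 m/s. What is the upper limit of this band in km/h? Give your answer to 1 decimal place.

20.8–24.4 m/s × 3.6 = 74.9–87.8 km/h.

87.8 km/h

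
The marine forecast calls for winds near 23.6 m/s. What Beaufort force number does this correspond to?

23.6 m/s lies in the Beaufort 9 band (strong gale, 20.8–24.4 m/s).

Beaufort force 9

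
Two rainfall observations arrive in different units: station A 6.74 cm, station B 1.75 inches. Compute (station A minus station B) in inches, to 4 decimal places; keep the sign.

station A: 6.74 cm = 2.653543 in.
Difference: 2.653543 − 1.750000 = 0.9035 in.

0.9035 in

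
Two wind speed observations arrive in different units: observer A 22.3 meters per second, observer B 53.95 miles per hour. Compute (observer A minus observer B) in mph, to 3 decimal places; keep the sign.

observer A: 22.3 m/s = 49.88368 mph.
Difference: 49.88368 − 53.95000 = -4.066 mph.

-4.066 mph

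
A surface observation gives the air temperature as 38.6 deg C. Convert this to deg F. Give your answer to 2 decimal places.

°F = °C × 9/5 + 32 = 38.6 × 1.8 + 32 = 101.48 °F.

101.48 °F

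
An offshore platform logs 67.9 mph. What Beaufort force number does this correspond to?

67.9 mph = 30.4 m/s, which is Beaufort 11 (violent storm, 28.5–32.6 m/s).

Beaufort force 11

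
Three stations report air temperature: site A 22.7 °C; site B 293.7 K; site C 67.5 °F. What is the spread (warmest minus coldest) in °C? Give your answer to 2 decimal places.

site B: 293.7 K = 20.550 °C.
site C: 67.5 °F = 19.722 °C.
Spread: 22.700 − 19.722 = 2.978 °C.

2.98 °C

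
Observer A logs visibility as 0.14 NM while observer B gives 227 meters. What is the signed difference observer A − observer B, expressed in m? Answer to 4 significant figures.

32.28 m

observer A: 0.14 nmi = 259.2800 m.
Difference: 259.2800 − 227.0000 = 32.28 m.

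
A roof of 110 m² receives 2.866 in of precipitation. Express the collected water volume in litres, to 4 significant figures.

8008 litres

Depth: 2.866 in × 25.4 = 72.7964 mm.
1 mm over 1 m² is 1 L, so volume = 72.7964 × 110 = 8007.604 L ≈ 8008 L.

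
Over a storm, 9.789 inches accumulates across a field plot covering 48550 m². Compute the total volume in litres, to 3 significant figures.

Depth: 9.789 in × 25.4 = 248.6406 mm.
1 mm over 1 m² is 1 L, so volume = 248.6406 × 48550 = 12071501 L ≈ 12100000 L.

12100000 litres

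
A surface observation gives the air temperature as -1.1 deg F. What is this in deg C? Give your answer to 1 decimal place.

°C = (°F − 32) × 5/9 = (-1.1 − 32) / 1.8 = -18.4 °C.

-18.4 °C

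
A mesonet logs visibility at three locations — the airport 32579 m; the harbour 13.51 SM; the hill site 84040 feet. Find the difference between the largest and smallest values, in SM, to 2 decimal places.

the airport: 32579 m = 20.2437 SM.
the hill site: 84040 ft = 15.9167 SM.
Spread: 20.2437 − 13.5100 = 6.73 SM.

6.73 SM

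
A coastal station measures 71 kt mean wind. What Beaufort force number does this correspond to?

71 kt lies in the Beaufort 12 band (hurricane force, ≥64 kt).

Beaufort force 12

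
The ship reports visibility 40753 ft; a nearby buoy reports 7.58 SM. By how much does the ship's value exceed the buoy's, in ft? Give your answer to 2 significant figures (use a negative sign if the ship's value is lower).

the buoy: 7.58 SM = 40022.40 ft.
Difference: 40753.00 − 40022.40 = 730 ft.

730 ft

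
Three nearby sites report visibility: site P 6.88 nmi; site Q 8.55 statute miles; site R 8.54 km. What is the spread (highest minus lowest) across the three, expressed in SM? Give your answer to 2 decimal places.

site P: 6.88 nmi = 7.9174 SM.
site R: 8.54 km = 5.3065 SM.
Spread: 8.5500 − 5.3065 = 3.24 SM.

3.24 SM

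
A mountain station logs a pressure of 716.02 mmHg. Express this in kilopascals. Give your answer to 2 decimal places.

95.46 kPa

1 mmHg = 0.133322 kPa, so 716.02 × 0.133322 = 95.46 kPa.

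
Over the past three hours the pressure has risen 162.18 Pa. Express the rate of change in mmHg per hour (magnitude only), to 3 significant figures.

0.405 mmHg per hour

162.18 Pa / 3 h × 0.00750062 mmHg/Pa = 0.405 mmHg/h.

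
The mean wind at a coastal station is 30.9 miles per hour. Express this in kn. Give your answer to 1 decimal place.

1 mph = 0.868976 kt, so 30.9 × 0.868976 = 26.9 kt.

26.9 kt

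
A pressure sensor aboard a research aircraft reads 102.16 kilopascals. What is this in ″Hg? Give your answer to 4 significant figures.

1 kPa = 0.2953 inHg, so 102.16 × 0.2953 = 30.17 inHg.

30.17 inHg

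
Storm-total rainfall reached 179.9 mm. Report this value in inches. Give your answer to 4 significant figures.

7.083 in

1 mm = 0.0393701 in, so 179.9 × 0.0393701 = 7.083 in.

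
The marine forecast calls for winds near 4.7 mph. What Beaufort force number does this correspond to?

Beaufort force 2

4.7 mph = 2.1 m/s, which is Beaufort 2 (light breeze, 1.6–3.3 m/s).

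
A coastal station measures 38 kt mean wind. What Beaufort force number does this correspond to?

Beaufort force 8

38 kt lies in the Beaufort 8 band (gale, 34–40 kt).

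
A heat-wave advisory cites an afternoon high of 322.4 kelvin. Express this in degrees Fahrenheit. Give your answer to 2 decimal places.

120.65 °F

First to °C: 49.25 °C.
Then to °F: 120.65 °F.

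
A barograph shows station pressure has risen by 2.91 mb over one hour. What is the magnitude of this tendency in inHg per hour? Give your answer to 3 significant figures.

2.91 mb / 1 h × 0.02953 inHg/mb = 0.0859 inHg/h.

0.0859 inHg per hour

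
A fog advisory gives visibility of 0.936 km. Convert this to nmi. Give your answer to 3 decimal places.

0.505 nmi

1 km = 0.539957 nmi, so 0.936 × 0.539957 = 0.505 nmi.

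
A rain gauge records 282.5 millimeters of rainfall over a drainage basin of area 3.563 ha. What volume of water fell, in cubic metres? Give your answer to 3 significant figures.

10100 cubic metres

Area: 3.563 ha = 35630 m².
1 mm over 1 m² is 1 L, so volume = 282.5 × 35630 = 10065475 L = 10100 m³.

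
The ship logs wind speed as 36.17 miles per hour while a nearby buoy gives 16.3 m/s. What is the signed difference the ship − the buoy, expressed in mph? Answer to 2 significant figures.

-0.29 mph

the buoy: 16.3 m/s = 36.4621 mph.
Difference: 36.1700 − 36.4621 = -0.29 mph.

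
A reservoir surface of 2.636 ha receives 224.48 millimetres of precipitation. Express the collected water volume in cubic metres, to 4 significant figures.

Area: 2.636 ha = 26360 m².
1 mm over 1 m² is 1 L, so volume = 224.48 × 26360 = 5917292.8 L = 5917 m³.

5917 cubic metres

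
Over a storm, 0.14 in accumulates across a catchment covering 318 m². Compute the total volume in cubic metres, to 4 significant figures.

Depth: 0.14 in × 25.4 = 3.556 mm.
1 mm over 1 m² is 1 L, so volume = 3.556 × 318 = 1130.808 L = 1.131 m³.

1.131 cubic metres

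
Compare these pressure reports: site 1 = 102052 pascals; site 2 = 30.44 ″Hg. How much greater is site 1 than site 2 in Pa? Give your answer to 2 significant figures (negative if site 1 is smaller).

-1000 Pa

site 2: 30.44 inHg = 103081.68 Pa.
Difference: 102052.00 − 103081.68 = -1000 Pa.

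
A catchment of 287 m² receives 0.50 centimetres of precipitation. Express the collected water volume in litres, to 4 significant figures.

1435 litres

Depth: 0.50 cm × 10 = 5 mm.
1 mm over 1 m² is 1 L, so volume = 5 × 287 = 1435 L.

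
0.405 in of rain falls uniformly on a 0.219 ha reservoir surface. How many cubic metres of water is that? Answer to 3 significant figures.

22.5 cubic metres

Depth: 0.405 in × 25.4 = 10.287 mm.
Area: 0.219 ha = 2190 m².
1 mm over 1 m² is 1 L, so volume = 10.287 × 2190 = 22528.53 L = 22.5 m³.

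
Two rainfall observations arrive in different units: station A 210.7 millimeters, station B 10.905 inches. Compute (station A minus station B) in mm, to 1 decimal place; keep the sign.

station B: 10.905 in = 276.987 mm.
Difference: 210.700 − 276.987 = -66.3 mm.

-66.3 mm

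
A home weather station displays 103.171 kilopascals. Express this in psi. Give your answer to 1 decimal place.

1 kPa = 0.145038 psi, so 103.171 × 0.145038 = 15.0 psi.

15.0 psi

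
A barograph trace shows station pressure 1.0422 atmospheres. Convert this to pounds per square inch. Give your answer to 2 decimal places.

1 atm = 14.6959 psi, so 1.0422 × 14.6959 = 15.32 psi.

15.32 psi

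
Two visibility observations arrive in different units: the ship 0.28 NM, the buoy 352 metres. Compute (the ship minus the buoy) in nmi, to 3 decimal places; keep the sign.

0.090 nmi

the buoy: 352 m = 0.19006 nmi.
Difference: 0.28000 − 0.19006 = 0.090 nmi.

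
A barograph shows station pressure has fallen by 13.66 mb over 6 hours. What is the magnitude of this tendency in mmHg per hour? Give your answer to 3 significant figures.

1.71 mmHg per hour

13.66 mb / 6 h × 0.750062 mmHg/mb = 1.71 mmHg/h.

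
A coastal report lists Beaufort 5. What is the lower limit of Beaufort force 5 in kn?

17 kt

Beaufort 5 (fresh breeze) spans 17–21 knots.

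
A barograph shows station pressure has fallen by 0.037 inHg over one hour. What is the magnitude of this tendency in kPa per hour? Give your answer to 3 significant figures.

0.037 inHg / 1 h × 3.38639 kPa/inHg = 0.125 kPa/h.

0.125 kPa per hour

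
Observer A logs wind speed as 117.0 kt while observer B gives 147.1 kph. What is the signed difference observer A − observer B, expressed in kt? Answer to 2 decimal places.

37.57 kt

observer B: 147.1 km/h = 79.4276 kt.
Difference: 117.0000 − 79.4276 = 37.57 kt.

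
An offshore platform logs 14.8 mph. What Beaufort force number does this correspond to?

Beaufort force 4

14.8 mph = 6.6 m/s, which is Beaufort 4 (moderate breeze, 5.5–7.9 m/s).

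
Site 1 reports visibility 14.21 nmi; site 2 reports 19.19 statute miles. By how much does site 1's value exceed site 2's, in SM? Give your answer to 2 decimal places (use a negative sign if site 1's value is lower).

-2.84 SM

site 1: 14.21 nmi = 16.3526 SM.
Difference: 16.3526 − 19.1900 = -2.84 SM.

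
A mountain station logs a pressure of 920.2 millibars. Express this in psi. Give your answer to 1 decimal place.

1 mb = 0.0145038 psi, so 920.2 × 0.0145038 = 13.3 psi.

13.3 psi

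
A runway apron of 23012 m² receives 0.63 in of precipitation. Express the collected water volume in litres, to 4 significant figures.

368200 litres

Depth: 0.63 in × 25.4 = 16.002 mm.
1 mm over 1 m² is 1 L, so volume = 16.002 × 23012 = 368238.02 L ≈ 368200 L.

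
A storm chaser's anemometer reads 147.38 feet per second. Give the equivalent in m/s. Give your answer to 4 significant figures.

44.92 m/s

1 ft/s = 0.3048 m/s, so 147.38 × 0.3048 = 44.92 m/s.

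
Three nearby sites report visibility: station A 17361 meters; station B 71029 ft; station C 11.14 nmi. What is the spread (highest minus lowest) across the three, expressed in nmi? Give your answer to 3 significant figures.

2.32 nmi

station A: 17361 m = 9.3742 nmi.
station B: 71029 ft = 11.6899 nmi.
Spread: 11.6899 − 9.3742 = 2.32 nmi.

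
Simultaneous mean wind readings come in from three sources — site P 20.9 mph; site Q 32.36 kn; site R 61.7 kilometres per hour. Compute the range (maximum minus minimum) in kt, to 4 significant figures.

site P: 20.9 mph = 18.1616 kt.
site R: 61.7 km/h = 33.3153 kt.
Spread: 33.3153 − 18.1616 = 15.15 kt.

15.15 kt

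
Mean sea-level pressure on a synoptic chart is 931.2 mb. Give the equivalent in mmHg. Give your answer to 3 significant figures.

698 mmHg

1 mb = 0.750062 mmHg, so 931.2 × 0.750062 = 698 mmHg.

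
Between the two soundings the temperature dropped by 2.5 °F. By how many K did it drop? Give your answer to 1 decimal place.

A change of 1 °C equals a change of 1.8 °F: ΔK = 2.5 × 0.5556 = 1.4 K.

1.4 K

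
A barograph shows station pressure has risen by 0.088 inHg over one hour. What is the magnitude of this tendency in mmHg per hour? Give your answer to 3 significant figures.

0.088 inHg / 1 h × 25.4 mmHg/inHg = 2.24 mmHg/h.

2.24 mmHg per hour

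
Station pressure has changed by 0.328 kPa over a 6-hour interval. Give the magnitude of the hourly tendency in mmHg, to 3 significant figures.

0.410 mmHg per hour

0.328 kPa / 6 h × 7.50062 mmHg/kPa = 0.410 mmHg/h.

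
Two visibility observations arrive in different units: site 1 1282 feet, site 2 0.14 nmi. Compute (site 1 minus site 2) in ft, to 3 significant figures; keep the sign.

site 2: 0.14 nmi = 850.66 ft.
Difference: 1282.00 − 850.66 = 431 ft.

431 ft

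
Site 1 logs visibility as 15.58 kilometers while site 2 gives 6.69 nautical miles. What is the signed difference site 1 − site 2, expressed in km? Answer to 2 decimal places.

3.19 km

site 2: 6.69 nmi = 12.3899 km.
Difference: 15.5800 − 12.3899 = 3.19 km.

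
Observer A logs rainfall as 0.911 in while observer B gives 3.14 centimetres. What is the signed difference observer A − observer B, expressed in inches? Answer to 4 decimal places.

observer B: 3.14 cm = 1.236220 in.
Difference: 0.911000 − 1.236220 = -0.3252 in.

-0.3252 in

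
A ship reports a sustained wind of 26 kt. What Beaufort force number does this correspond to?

Beaufort force 6

26 kt lies in the Beaufort 6 band (strong breeze, 22–27 kt).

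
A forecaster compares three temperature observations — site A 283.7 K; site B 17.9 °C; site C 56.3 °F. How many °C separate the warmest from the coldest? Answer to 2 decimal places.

site A: 283.7 K = 10.550 °C.
site C: 56.3 °F = 13.500 °C.
Spread: 17.900 − 10.550 = 7.350 °C.

7.35 °C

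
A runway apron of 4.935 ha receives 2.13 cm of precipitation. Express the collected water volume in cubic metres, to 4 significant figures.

1051 cubic metres

Depth: 2.13 cm × 10 = 21.3 mm.
Area: 4.935 ha = 49350 m².
1 mm over 1 m² is 1 L, so volume = 21.3 × 49350 = 1051155 L = 1051 m³.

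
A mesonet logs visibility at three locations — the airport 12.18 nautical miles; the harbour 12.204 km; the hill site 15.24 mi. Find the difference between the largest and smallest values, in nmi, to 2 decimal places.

6.65 nmi

the harbour: 12.204 km = 6.5896 nmi.
the hill site: 15.24 SM = 13.2432 nmi.
Spread: 13.2432 − 6.5896 = 6.65 nmi.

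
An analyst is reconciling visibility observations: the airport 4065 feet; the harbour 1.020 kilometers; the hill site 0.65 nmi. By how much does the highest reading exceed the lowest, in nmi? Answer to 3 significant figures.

the airport: 4065 ft = 0.66901 nmi.
the harbour: 1.020 km = 0.55076 nmi.
Spread: 0.66901 − 0.55076 = 0.118 nmi.

0.118 nmi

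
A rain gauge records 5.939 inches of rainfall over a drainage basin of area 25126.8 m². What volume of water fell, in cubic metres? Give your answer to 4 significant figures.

3790 cubic metres

Depth: 5.939 in × 25.4 = 150.8506 mm.
1 mm over 1 m² is 1 L, so volume = 150.8506 × 25126.8 = 3790392.9 L = 3790 m³.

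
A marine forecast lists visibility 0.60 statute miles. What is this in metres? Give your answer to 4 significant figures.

965.6 m

1 SM = 1609.34 m, so 0.60 × 1609.34 = 965.6 m.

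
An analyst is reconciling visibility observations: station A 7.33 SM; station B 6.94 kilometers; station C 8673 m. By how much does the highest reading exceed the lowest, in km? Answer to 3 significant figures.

station A: 7.33 SM = 11.7965 km.
station C: 8673 m = 8.6730 km.
Spread: 11.7965 − 6.9400 = 4.86 km.

4.86 km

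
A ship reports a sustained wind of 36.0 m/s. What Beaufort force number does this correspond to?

36.0 m/s lies in the Beaufort 12 band (hurricane force, ≥32.7 m/s).

Beaufort force 12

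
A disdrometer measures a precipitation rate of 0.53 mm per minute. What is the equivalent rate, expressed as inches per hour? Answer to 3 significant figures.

1.25 in/hour

0.53 mm/minute × 0.0393701 in/mm × 60 minute/hour = 1.25 in/hour.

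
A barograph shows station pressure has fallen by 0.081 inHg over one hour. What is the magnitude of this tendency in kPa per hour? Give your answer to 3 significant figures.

0.274 kPa per hour

0.081 inHg / 1 h × 3.38639 kPa/inHg = 0.274 kPa/h.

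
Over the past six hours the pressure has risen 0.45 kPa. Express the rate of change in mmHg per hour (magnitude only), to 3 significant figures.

0.45 kPa / 6 h × 7.50062 mmHg/kPa = 0.563 mmHg/h.

0.563 mmHg per hour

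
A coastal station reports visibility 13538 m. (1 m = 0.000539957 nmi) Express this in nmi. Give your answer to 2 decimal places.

1 m = 0.000539957 nmi, so 13538 × 0.000539957 = 7.31 nmi.

7.31 nmi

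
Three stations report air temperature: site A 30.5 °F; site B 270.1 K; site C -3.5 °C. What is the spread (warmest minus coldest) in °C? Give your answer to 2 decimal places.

2.67 °C

site A: 30.5 °F = -0.833 °C.
site B: 270.1 K = -3.050 °C.
Spread: (-0.833) − (-3.500) = 2.667 °C.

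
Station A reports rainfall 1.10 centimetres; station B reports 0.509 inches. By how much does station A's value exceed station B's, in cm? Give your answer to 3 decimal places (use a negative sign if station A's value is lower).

station B: 0.509 in = 1.29286 cm.
Difference: 1.10000 − 1.29286 = -0.193 cm.

-0.193 cm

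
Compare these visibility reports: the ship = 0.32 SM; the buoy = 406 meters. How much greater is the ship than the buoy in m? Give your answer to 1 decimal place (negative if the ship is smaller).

the ship: 0.32 SM = 514.990 m.
Difference: 514.990 − 406.000 = 109.0 m.

109.0 m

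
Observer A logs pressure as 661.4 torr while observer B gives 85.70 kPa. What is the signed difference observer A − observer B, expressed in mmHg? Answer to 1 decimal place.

18.6 mmHg

observer B: 85.70 kPa = 642.803 mmHg.
Difference: 661.400 − 642.803 = 18.6 mmHg.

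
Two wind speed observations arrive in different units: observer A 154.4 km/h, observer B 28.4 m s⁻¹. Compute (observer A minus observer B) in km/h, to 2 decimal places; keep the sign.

52.16 km/h

observer B: 28.4 m/s = 102.2400 km/h.
Difference: 154.4000 − 102.2400 = 52.16 km/h.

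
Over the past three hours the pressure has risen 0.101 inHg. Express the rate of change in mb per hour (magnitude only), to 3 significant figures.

1.14 mb per hour

0.101 inHg / 3 h × 33.8639 mb/inHg = 1.14 mb/h.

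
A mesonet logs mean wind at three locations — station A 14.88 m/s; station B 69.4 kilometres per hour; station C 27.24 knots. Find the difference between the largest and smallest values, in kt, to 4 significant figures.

10.23 kt

station A: 14.88 m/s = 28.9244 kt.
station B: 69.4 km/h = 37.4730 kt.
Spread: 37.4730 − 27.2400 = 10.23 kt.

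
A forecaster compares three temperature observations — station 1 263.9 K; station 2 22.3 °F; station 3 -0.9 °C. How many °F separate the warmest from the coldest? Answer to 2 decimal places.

station 1: 263.9 K = -9.250 °C.
station 2: 22.3 °F = -5.389 °C.
Spread: (-0.900) − (-9.250) = 8.350 °C = 15.03 °F.

15.03 °F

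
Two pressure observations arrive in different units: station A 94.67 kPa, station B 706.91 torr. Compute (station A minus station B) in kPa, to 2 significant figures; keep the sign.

station B: 706.91 mmHg = 94.2469 kPa.
Difference: 94.6700 − 94.2469 = 0.42 kPa.

0.42 kPa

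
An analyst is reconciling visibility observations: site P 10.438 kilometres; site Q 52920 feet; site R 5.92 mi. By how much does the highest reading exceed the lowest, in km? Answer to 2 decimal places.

site Q: 52920 ft = 16.1300 km.
site R: 5.92 SM = 9.5273 km.
Spread: 16.1300 − 9.5273 = 6.60 km.

6.60 km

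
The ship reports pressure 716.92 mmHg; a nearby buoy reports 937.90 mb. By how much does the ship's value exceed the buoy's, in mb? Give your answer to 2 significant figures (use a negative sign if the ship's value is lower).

18 mb

the ship: 716.92 mmHg = 955.81 mb.
Difference: 955.81 − 937.90 = 18 mb.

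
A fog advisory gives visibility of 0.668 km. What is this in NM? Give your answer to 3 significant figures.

1 km = 0.539957 nmi, so 0.668 × 0.539957 = 0.361 nmi.

0.361 nmi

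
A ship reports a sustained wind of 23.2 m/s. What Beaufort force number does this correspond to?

Beaufort force 9

23.2 m/s lies in the Beaufort 9 band (strong gale, 20.8–24.4 m/s).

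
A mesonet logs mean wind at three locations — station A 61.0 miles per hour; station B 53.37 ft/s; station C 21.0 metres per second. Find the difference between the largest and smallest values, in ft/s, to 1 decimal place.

station A: 61.0 mph = 89.467 ft/s.
station C: 21.0 m/s = 68.898 ft/s.
Spread: 89.467 − 53.370 = 36.1 ft/s.

36.1 ft/s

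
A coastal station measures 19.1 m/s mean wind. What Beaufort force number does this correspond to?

19.1 m/s lies in the Beaufort 8 band (gale, 17.2–20.7 m/s).

Beaufort force 8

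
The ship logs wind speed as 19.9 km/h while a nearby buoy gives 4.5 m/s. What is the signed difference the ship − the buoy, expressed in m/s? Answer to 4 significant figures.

the ship: 19.9 km/h = 5.52778 m/s.
Difference: 5.52778 − 4.50000 = 1.028 m/s.

1.028 m/s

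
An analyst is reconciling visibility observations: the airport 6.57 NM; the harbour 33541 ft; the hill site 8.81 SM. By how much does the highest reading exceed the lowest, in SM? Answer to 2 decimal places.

2.46 SM

the airport: 6.57 nmi = 7.5606 SM.
the harbour: 33541 ft = 6.3525 SM.
Spread: 8.8100 − 6.3525 = 2.46 SM.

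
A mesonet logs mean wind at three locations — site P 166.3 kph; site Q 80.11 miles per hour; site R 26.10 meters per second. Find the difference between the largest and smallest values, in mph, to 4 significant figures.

site P: 166.3 km/h = 103.3340 mph.
site R: 26.10 m/s = 58.3840 mph.
Spread: 103.3340 − 58.3840 = 44.95 mph.

44.95 mph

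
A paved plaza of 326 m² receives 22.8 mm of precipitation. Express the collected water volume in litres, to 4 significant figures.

7433 litres

1 mm over 1 m² is 1 L, so volume = 22.8 × 326 = 7432.8 L ≈ 7433 L.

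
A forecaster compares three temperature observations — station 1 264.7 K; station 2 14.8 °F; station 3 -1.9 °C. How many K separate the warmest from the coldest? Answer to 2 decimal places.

7.66 K

station 1: 264.7 K = -8.450 °C.
station 2: 14.8 °F = -9.556 °C.
Spread: (-1.900) − (-9.556) = 7.656 °C.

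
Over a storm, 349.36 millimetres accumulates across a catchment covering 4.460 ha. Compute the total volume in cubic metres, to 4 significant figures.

Area: 4.460 ha = 44600 m².
1 mm over 1 m² is 1 L, so volume = 349.36 × 44600 = 15581456 L = 15580 m³.

15580 cubic metres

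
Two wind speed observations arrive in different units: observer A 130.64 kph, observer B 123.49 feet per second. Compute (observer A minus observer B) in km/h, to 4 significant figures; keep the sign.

observer B: 123.49 ft/s = 135.50311 km/h.
Difference: 130.64000 − 135.50311 = -4.863 km/h.

-4.863 km/h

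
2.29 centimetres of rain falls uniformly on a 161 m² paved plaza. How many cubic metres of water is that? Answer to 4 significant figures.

Depth: 2.29 cm × 10 = 22.9 mm.
1 mm over 1 m² is 1 L, so volume = 22.9 × 161 = 3686.9 L = 3.687 m³.

3.687 cubic metres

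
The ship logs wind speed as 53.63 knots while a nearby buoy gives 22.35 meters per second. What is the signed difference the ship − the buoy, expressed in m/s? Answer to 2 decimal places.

5.24 m/s

the ship: 53.63 kt = 27.5897 m/s.
Difference: 27.5897 − 22.3500 = 5.24 m/s.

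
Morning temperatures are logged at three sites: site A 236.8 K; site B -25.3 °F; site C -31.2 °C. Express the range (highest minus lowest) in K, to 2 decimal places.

site A: 236.8 K = -36.350 °C.
site B: -25.3 °F = -31.833 °C.
Spread: (-31.200) − (-36.350) = 5.150 °C.

5.15 K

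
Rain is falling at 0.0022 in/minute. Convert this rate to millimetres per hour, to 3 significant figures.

3.35 mm/hour

0.0022 in/minute × 25.4 mm/in × 60 minute/hour = 3.35 mm/hour.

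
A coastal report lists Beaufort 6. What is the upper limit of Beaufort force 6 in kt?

Beaufort 6 (strong breeze) spans 22–27 knots.

27 kt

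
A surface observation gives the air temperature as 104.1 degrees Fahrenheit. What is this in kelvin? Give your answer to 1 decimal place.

313.2 K

First to °C: 40.06 °C.
Then to K: 313.2 K.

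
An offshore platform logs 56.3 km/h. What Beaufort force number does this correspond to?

56.3 km/h = 15.6 m/s, which is Beaufort 7 (near gale, 13.9–17.1 m/s).

Beaufort force 7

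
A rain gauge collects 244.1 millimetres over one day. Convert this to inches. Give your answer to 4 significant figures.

9.610 in

1 mm = 0.0393701 in, so 244.1 × 0.0393701 = 9.610 in.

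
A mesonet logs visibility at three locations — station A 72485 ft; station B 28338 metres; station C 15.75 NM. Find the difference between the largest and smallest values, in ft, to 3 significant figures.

station B: 28338 m = 92972.44 ft.
station C: 15.75 nmi = 95698.82 ft.
Spread: 95698.82 − 72485.00 = 23200 ft.

23200 ft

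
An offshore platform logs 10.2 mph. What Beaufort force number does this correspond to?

Beaufort force 3

10.2 mph = 4.6 m/s, which is Beaufort 3 (gentle breeze, 3.4–5.4 m/s).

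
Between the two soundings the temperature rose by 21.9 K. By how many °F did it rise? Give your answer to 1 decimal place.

39.4 °F

A change of 1 °C equals a change of 1.8 °F: Δ°F = 21.9 × 1.8 = 39.4 °F.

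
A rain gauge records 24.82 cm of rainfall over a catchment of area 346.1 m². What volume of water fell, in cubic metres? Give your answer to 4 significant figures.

Depth: 24.82 cm × 10 = 248.2 mm.
1 mm over 1 m² is 1 L, so volume = 248.2 × 346.1 = 85902.02 L = 85.90 m³.

85.90 cubic metres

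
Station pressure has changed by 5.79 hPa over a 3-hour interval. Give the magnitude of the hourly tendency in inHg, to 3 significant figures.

0.0570 inHg per hour

5.79 hPa / 3 h × 0.02953 inHg/hPa = 0.0570 inHg/h.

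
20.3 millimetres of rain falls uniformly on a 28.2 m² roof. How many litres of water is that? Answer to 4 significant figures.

572.5 litres

1 mm over 1 m² is 1 L, so volume = 20.3 × 28.2 = 572.46 L ≈ 572.5 L.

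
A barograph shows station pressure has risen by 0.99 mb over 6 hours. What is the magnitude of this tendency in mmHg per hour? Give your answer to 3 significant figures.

0.99 mb / 6 h × 0.750062 mmHg/mb = 0.124 mmHg/h.

0.124 mmHg per hour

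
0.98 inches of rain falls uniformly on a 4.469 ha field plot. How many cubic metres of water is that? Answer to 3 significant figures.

Depth: 0.98 in × 25.4 = 24.892 mm.
Area: 4.469 ha = 44690 m².
1 mm over 1 m² is 1 L, so volume = 24.892 × 44690 = 1112423.5 L = 1110 m³.

1110 cubic metres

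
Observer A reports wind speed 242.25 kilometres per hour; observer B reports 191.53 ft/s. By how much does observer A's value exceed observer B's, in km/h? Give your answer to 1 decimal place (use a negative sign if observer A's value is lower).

32.1 km/h

observer B: 191.53 ft/s = 210.162 km/h.
Difference: 242.250 − 210.162 = 32.1 km/h.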